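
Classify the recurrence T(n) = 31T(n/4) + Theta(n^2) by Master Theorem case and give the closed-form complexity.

Master Theorem for T(n) = 31T(n/4) + O(n^2):

a = 31, b = 4, c = 2
log_b(a) = log_4(31) = 2.4771

Case 1: c = 2 < log_4(31) = 2.4771
T(n) = O(n^(log_4 31))

For T(n) = 31T(n/4) + O(n^2): log_4(31) = 2.4771. This is Case 1 of the Master Theorem (c < log_b(a), work dominated by leaves), giving O(n^(log_4 31)).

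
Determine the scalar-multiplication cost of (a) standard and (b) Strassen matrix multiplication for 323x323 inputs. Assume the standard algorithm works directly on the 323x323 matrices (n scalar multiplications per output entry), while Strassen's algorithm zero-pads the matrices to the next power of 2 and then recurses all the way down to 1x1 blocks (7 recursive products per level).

Matrix multiplication for 323x323 matrices:

Strassen's algorithm requires power-of-2 dimensions. Pad 323x323 to 512x512 (next power of 2).

Standard algorithm: 323^3 = 33698267 multiplications
Strassen's algorithm: 7^(log2(512)) = 7^9 = 40353607 multiplications
Difference: 33698267 - 40353607 = -6655340 (Strassen uses MORE here due to padding overhead — for small or just-over-power-of-2 n, padding can outweigh the per-level savings)

Standard: 33698267 multiplications (323^3). Strassen: 40353607 multiplications (7^9, after padding to 512x512). Strassen reduces 8 recursive multiplications to 7 at each level.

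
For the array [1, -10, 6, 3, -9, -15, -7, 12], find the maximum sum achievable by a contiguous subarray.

Using Kadane's algorithm on [1, -10, 6, 3, -9, -15, -7, 12]:

Scanning through the array:
Position 1 (value -10): max_ending_here = -9, max_so_far = 1
Position 2 (value 6): max_ending_here = 6, max_so_far = 6
Position 3 (value 3): max_ending_here = 9, max_so_far = 9
Position 4 (value -9): max_ending_here = 0, max_so_far = 9
Position 5 (value -15): max_ending_here = -15, max_so_far = 9
Position 6 (value -7): max_ending_here = -7, max_so_far = 9
Position 7 (value 12): max_ending_here = 12, max_so_far = 12

Maximum subarray: [12]
Maximum sum: 12

The maximum subarray is [12] with sum 12. This subarray runs from index 7 to index 7.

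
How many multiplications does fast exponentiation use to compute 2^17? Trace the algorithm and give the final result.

Computing 2^17 by squaring (build up from 2^1; each line after the first costs one multiplication):

2^1 = 2
2^2 = (2^1)^2 = 2^2 = 4
2^4 = (2^2)^2 = 4^2 = 16
2^8 = (2^4)^2 = 16^2 = 256
2^16 = (2^8)^2 = 256^2 = 65536
2^17 = 2 * 2^16 = 2 * 65536 = 131072

Result: 131072
Multiplications needed: 5 (5 lines after 2^1)

2^17 = 131072. Using exponentiation by squaring, this requires 5 multiplications. The key idea: if the exponent is even, square the half-power; if odd, multiply by the base once.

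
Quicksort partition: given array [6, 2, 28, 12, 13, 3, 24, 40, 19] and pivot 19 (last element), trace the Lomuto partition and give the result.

Lomuto partition with pivot = 19:

Initial array: [6, 2, 28, 12, 13, 3, 24, 40, 19]

arr[0]=6 <= 19: swap with position 0, array becomes [6, 2, 28, 12, 13, 3, 24, 40, 19]
arr[1]=2 <= 19: swap with position 1, array becomes [6, 2, 28, 12, 13, 3, 24, 40, 19]
arr[2]=28 > 19: no swap
arr[3]=12 <= 19: swap with position 2, array becomes [6, 2, 12, 28, 13, 3, 24, 40, 19]
arr[4]=13 <= 19: swap with position 3, array becomes [6, 2, 12, 13, 28, 3, 24, 40, 19]
arr[5]=3 <= 19: swap with position 4, array becomes [6, 2, 12, 13, 3, 28, 24, 40, 19]
arr[6]=24 > 19: no swap
arr[7]=40 > 19: no swap

Place pivot at position 5: [6, 2, 12, 13, 3, 19, 24, 40, 28]
Pivot position: 5

After partitioning with pivot 19, the array becomes [6, 2, 12, 13, 3, 19, 24, 40, 28]. The pivot is placed at index 5. All elements to the left of the pivot are <= 19, and all elements to the right are > 19.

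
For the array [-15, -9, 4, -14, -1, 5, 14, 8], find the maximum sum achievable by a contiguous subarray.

Using Kadane's algorithm on [-15, -9, 4, -14, -1, 5, 14, 8]:

Scanning through the array:
Position 1 (value -9): max_ending_here = -9, max_so_far = -9
Position 2 (value 4): max_ending_here = 4, max_so_far = 4
Position 3 (value -14): max_ending_here = -10, max_so_far = 4
Position 4 (value -1): max_ending_here = -1, max_so_far = 4
Position 5 (value 5): max_ending_here = 5, max_so_far = 5
Position 6 (value 14): max_ending_here = 19, max_so_far = 19
Position 7 (value 8): max_ending_here = 27, max_so_far = 27

Maximum subarray: [5, 14, 8]
Maximum sum: 27

The maximum subarray is [5, 14, 8] with sum 27. This subarray runs from index 5 to index 7.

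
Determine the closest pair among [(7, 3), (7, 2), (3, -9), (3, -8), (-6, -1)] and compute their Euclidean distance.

Computing all pairwise distances among 5 points:

d((7, 3), (7, 2)) = 1.0 <-- minimum
d((7, 3), (3, -9)) = 12.6491
d((7, 3), (3, -8)) = 11.7047
d((7, 3), (-6, -1)) = 13.6015
d((7, 2), (3, -9)) = 11.7047
d((7, 2), (3, -8)) = 10.7703
d((7, 2), (-6, -1)) = 13.3417
d((3, -9), (3, -8)) = 1.0 <-- minimum
d((3, -9), (-6, -1)) = 12.0416
d((3, -8), (-6, -1)) = 11.4018

Minimum distance: 1.0 (tie among 2 pairs: (7, 3) and (7, 2); (3, -9) and (3, -8))

The minimum Euclidean distance is 1.0. There is a tie: 2 pairs achieve this minimum — (7, 3) and (7, 2); (3, -9) and (3, -8). Any of these is a valid closest pair. For 5 points, brute-force pairwise comparison is shown above. For large n, the divide-and-conquer algorithm (sort by x, recurse on halves, check the dividing strip) achieves O(n log n).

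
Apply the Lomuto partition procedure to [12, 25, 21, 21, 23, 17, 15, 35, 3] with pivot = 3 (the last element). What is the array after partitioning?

Lomuto partition with pivot = 3:

Initial array: [12, 25, 21, 21, 23, 17, 15, 35, 3]

arr[0]=12 > 3: no swap
arr[1]=25 > 3: no swap
arr[2]=21 > 3: no swap
arr[3]=21 > 3: no swap
arr[4]=23 > 3: no swap
arr[5]=17 > 3: no swap
arr[6]=15 > 3: no swap
arr[7]=35 > 3: no swap

Place pivot at position 0: [3, 25, 21, 21, 23, 17, 15, 35, 12]
Pivot position: 0

After partitioning with pivot 3, the array becomes [3, 25, 21, 21, 23, 17, 15, 35, 12]. The pivot is placed at index 0. All elements to the left of the pivot are <= 3, and all elements to the right are > 3.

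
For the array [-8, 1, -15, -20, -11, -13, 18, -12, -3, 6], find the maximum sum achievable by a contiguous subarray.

Using Kadane's algorithm on [-8, 1, -15, -20, -11, -13, 18, -12, -3, 6]:

Scanning through the array:
Position 1 (value 1): max_ending_here = 1, max_so_far = 1
Position 2 (value -15): max_ending_here = -14, max_so_far = 1
Position 3 (value -20): max_ending_here = -20, max_so_far = 1
Position 4 (value -11): max_ending_here = -11, max_so_far = 1
Position 5 (value -13): max_ending_here = -13, max_so_far = 1
Position 6 (value 18): max_ending_here = 18, max_so_far = 18
Position 7 (value -12): max_ending_here = 6, max_so_far = 18
Position 8 (value -3): max_ending_here = 3, max_so_far = 18
Position 9 (value 6): max_ending_here = 9, max_so_far = 18

Maximum subarray: [18]
Maximum sum: 18

The maximum subarray is [18] with sum 18. This subarray runs from index 6 to index 6.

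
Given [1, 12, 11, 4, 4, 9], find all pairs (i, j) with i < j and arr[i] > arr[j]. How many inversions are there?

Finding inversions in [1, 12, 11, 4, 4, 9]:

(1, 2): arr[1]=12 > arr[2]=11
(1, 3): arr[1]=12 > arr[3]=4
(1, 4): arr[1]=12 > arr[4]=4
(1, 5): arr[1]=12 > arr[5]=9
(2, 3): arr[2]=11 > arr[3]=4
(2, 4): arr[2]=11 > arr[4]=4
(2, 5): arr[2]=11 > arr[5]=9

Total inversions: 7

The array has 7 inversion(s): (1,2), (1,3), (1,4), (1,5), (2,3), (2,4), (2,5). Each pair (i,j) satisfies i < j and arr[i] > arr[j].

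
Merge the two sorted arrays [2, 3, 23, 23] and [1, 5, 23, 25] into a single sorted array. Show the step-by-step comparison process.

Merging process:

Compare 2 vs 1: take 1 from right. Merged: [1]
Compare 2 vs 5: take 2 from left. Merged: [1, 2]
Compare 3 vs 5: take 3 from left. Merged: [1, 2, 3]
Compare 23 vs 5: take 5 from right. Merged: [1, 2, 3, 5]
Compare 23 vs 23: take 23 from left. Merged: [1, 2, 3, 5, 23]
Compare 23 vs 23: take 23 from left. Merged: [1, 2, 3, 5, 23, 23]
Append remaining from right: [23, 25]. Merged: [1, 2, 3, 5, 23, 23, 23, 25]

Final merged array: [1, 2, 3, 5, 23, 23, 23, 25]
Total comparisons: 6

The merged array is [1, 2, 3, 5, 23, 23, 23, 25], requiring 6 comparisons. The merge step runs in O(n) time where n is the total number of elements.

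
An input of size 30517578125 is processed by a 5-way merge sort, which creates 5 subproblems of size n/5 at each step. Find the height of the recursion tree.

For divide and conquer with division factor 5:

Problem sizes at each level:
Level 0: 30517578125
Level 1: 6103515625
Level 2: 1220703125
Level 3: 244140625
Level 4: 48828125
Level 5: 9765625
Level 6: 1953125
Level 7: 390625
Level 8: 78125
Level 9: 15625
Level 10: 3125
Level 11: 625
Level 12: 125
Level 13: 25
Level 14: 5
Level 15: 1

The root is level 0 and the size-1 base case is level 15 (the tree spans levels 0 through 15, i.e. 16 levels counting the root), so the depth is the number of divisions: log_5(30517578125) = 15

The recursion tree depth is log_5(30517578125) = 15. At each level, the problem size is divided by 5, so it takes 15 divisions to reduce to a base case of size 1. The algorithm makes 5 recursive calls at each level.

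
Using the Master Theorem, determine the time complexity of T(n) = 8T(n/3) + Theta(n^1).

Master Theorem for T(n) = 8T(n/3) + O(n^1):

a = 8, b = 3, c = 1
log_b(a) = log_3(8) = 1.8928

Case 1: c = 1 < log_3(8) = 1.8928
T(n) = O(n^(log_3 8))

For T(n) = 8T(n/3) + O(n^1): log_3(8) = 1.8928. This is Case 1 of the Master Theorem (c < log_b(a), work dominated by leaves), giving O(n^(log_3 8)).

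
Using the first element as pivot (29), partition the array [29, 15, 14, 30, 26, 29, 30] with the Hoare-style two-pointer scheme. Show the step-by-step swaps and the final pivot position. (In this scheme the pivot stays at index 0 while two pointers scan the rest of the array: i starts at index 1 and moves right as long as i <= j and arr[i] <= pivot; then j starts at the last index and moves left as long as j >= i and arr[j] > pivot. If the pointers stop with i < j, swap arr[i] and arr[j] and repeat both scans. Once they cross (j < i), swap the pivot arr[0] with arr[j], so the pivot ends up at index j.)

Hoare-style two-pointer partition with pivot = 29:

Initial array: [29, 15, 14, 30, 26, 29, 30]

Pointers start at i = 1, j = 6.
i stops at index 3 (arr[3]=30 > 29), j stops at index 5 (arr[5]=29 <= 29): swap arr[3] and arr[5], array becomes [29, 15, 14, 29, 26, 30, 30]
i ends at 5, j ends at 4: the pointers have crossed (j < i), so scanning stops.

Swap pivot arr[0] with arr[4] to place pivot at position 4: [26, 15, 14, 29, 29, 30, 30]
Pivot position: 4

After partitioning with pivot 29, the array becomes [26, 15, 14, 29, 29, 30, 30]. The pivot is placed at index 4. All elements to the left of the pivot are <= 29, and all elements to the right are > 29.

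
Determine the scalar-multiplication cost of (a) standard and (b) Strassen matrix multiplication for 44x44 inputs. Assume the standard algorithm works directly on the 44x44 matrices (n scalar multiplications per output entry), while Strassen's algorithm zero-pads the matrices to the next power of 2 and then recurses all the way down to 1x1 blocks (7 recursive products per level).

Matrix multiplication for 44x44 matrices:

Strassen's algorithm requires power-of-2 dimensions. Pad 44x44 to 64x64 (next power of 2).

Standard algorithm: 44^3 = 85184 multiplications
Strassen's algorithm: 7^(log2(64)) = 7^6 = 117649 multiplications
Difference: 85184 - 117649 = -32465 (Strassen uses MORE here due to padding overhead — for small or just-over-power-of-2 n, padding can outweigh the per-level savings)

Standard: 85184 multiplications (44^3). Strassen: 117649 multiplications (7^6, after padding to 64x64). Strassen reduces 8 recursive multiplications to 7 at each level.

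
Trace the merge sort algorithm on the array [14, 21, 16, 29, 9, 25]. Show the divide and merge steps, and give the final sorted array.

Merge sort trace:

Split: [14, 21, 16, 29, 9, 25] -> [14, 21, 16] and [29, 9, 25]
  Split: [14, 21, 16] -> [14] and [21, 16]
    Split: [21, 16] -> [21] and [16]
    Merge: [21] + [16] -> [16, 21]
  Merge: [14] + [16, 21] -> [14, 16, 21]
  Split: [29, 9, 25] -> [29] and [9, 25]
    Split: [9, 25] -> [9] and [25]
    Merge: [9] + [25] -> [9, 25]
  Merge: [29] + [9, 25] -> [9, 25, 29]
Merge: [14, 16, 21] + [9, 25, 29] -> [9, 14, 16, 21, 25, 29]

Final sorted array: [9, 14, 16, 21, 25, 29]

The merge sort proceeds by recursively splitting the array and merging sorted halves.
After all merges, the sorted array is [9, 14, 16, 21, 25, 29].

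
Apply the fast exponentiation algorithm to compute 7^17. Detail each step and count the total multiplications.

Computing 7^17 by squaring (build up from 7^1; each line after the first costs one multiplication):

7^1 = 7
7^2 = (7^1)^2 = 7^2 = 49
7^4 = (7^2)^2 = 49^2 = 2401
7^8 = (7^4)^2 = 2401^2 = 5764801
7^16 = (7^8)^2 = 5764801^2 = 33232930569601
7^17 = 7 * 7^16 = 7 * 33232930569601 = 232630513987207

Result: 232630513987207
Multiplications needed: 5 (5 lines after 7^1)

7^17 = 232630513987207. Using exponentiation by squaring, this requires 5 multiplications. The key idea: if the exponent is even, square the half-power; if odd, multiply by the base once.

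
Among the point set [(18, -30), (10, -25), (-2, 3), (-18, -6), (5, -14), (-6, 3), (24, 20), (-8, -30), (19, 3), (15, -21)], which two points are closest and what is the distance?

Computing all pairwise distances among 10 points:

d((18, -30), (10, -25)) = 9.434
d((18, -30), (-2, 3)) = 38.5876
d((18, -30), (-18, -6)) = 43.2666
d((18, -30), (5, -14)) = 20.6155
d((18, -30), (-6, 3)) = 40.8044
d((18, -30), (24, 20)) = 50.3587
d((18, -30), (-8, -30)) = 26.0
d((18, -30), (19, 3)) = 33.0151
d((18, -30), (15, -21)) = 9.4868
d((10, -25), (-2, 3)) = 30.4631
d((10, -25), (-18, -6)) = 33.8378
d((10, -25), (5, -14)) = 12.083
d((10, -25), (-6, 3)) = 32.249
d((10, -25), (24, 20)) = 47.1275
d((10, -25), (-8, -30)) = 18.6815
d((10, -25), (19, 3)) = 29.4109
d((10, -25), (15, -21)) = 6.4031
d((-2, 3), (-18, -6)) = 18.3576
d((-2, 3), (5, -14)) = 18.3848
d((-2, 3), (-6, 3)) = 4.0 <-- minimum
d((-2, 3), (24, 20)) = 31.0644
d((-2, 3), (-8, -30)) = 33.541
d((-2, 3), (19, 3)) = 21.0
d((-2, 3), (15, -21)) = 29.4109
d((-18, -6), (5, -14)) = 24.3516
d((-18, -6), (-6, 3)) = 15.0
d((-18, -6), (24, 20)) = 49.3964
d((-18, -6), (-8, -30)) = 26.0
d((-18, -6), (19, 3)) = 38.0789
d((-18, -6), (15, -21)) = 36.2491
d((5, -14), (-6, 3)) = 20.2485
d((5, -14), (24, 20)) = 38.9487
d((5, -14), (-8, -30)) = 20.6155
d((5, -14), (19, 3)) = 22.0227
d((5, -14), (15, -21)) = 12.2066
d((-6, 3), (24, 20)) = 34.4819
d((-6, 3), (-8, -30)) = 33.0606
d((-6, 3), (19, 3)) = 25.0
d((-6, 3), (15, -21)) = 31.8904
d((24, 20), (-8, -30)) = 59.3633
d((24, 20), (19, 3)) = 17.72
d((24, 20), (15, -21)) = 41.9762
d((-8, -30), (19, 3)) = 42.638
d((-8, -30), (15, -21)) = 24.6982
d((19, 3), (15, -21)) = 24.3311

Closest pair: (-2, 3) and (-6, 3) with distance 4.0

The closest pair is (-2, 3) and (-6, 3) with Euclidean distance 4.0. For 10 points, brute-force pairwise comparison is shown above. For large n, the divide-and-conquer algorithm (sort by x, recurse on halves, check the dividing strip) achieves O(n log n).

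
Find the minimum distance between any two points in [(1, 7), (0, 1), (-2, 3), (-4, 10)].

Computing all pairwise distances among 4 points:

d((1, 7), (0, 1)) = 6.0828
d((1, 7), (-2, 3)) = 5.0
d((1, 7), (-4, 10)) = 5.831
d((0, 1), (-2, 3)) = 2.8284 <-- minimum
d((0, 1), (-4, 10)) = 9.8489
d((-2, 3), (-4, 10)) = 7.2801

Closest pair: (0, 1) and (-2, 3) with distance 2.8284

The closest pair is (0, 1) and (-2, 3) with Euclidean distance 2.8284. For 4 points, brute-force pairwise comparison is shown above. For large n, the divide-and-conquer algorithm (sort by x, recurse on halves, check the dividing strip) achieves O(n log n).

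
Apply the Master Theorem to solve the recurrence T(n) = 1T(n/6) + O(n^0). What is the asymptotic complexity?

Master Theorem for T(n) = 1T(n/6) + O(n^0):

a = 1, b = 6, c = 0
log_b(a) = log_6(1) = 0.0000

Case 2: c = 0 = log_6(1) = 0.0000
T(n) = O(n^0 log n) = O(log n)

For T(n) = 1T(n/6) + O(n^0): log_6(1) = 0.0000. This is Case 2 of the Master Theorem (c = log_b(a), equal work at all levels), giving O(log n).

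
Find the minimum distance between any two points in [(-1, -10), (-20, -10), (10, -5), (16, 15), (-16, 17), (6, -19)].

Computing all pairwise distances among 6 points:

d((-1, -10), (-20, -10)) = 19.0
d((-1, -10), (10, -5)) = 12.083
d((-1, -10), (16, 15)) = 30.2324
d((-1, -10), (-16, 17)) = 30.8869
d((-1, -10), (6, -19)) = 11.4018 <-- minimum
d((-20, -10), (10, -5)) = 30.4138
d((-20, -10), (16, 15)) = 43.8292
d((-20, -10), (-16, 17)) = 27.2947
d((-20, -10), (6, -19)) = 27.5136
d((10, -5), (16, 15)) = 20.8806
d((10, -5), (-16, 17)) = 34.0588
d((10, -5), (6, -19)) = 14.5602
d((16, 15), (-16, 17)) = 32.0624
d((16, 15), (6, -19)) = 35.4401
d((-16, 17), (6, -19)) = 42.19

Closest pair: (-1, -10) and (6, -19) with distance 11.4018

The closest pair is (-1, -10) and (6, -19) with Euclidean distance 11.4018. For 6 points, brute-force pairwise comparison is shown above. For large n, the divide-and-conquer algorithm (sort by x, recurse on halves, check the dividing strip) achieves O(n log n).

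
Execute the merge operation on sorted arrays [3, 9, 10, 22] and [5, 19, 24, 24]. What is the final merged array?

Merging process:

Compare 3 vs 5: take 3 from left. Merged: [3]
Compare 9 vs 5: take 5 from right. Merged: [3, 5]
Compare 9 vs 19: take 9 from left. Merged: [3, 5, 9]
Compare 10 vs 19: take 10 from left. Merged: [3, 5, 9, 10]
Compare 22 vs 19: take 19 from right. Merged: [3, 5, 9, 10, 19]
Compare 22 vs 24: take 22 from left. Merged: [3, 5, 9, 10, 19, 22]
Append remaining from right: [24, 24]. Merged: [3, 5, 9, 10, 19, 22, 24, 24]

Final merged array: [3, 5, 9, 10, 19, 22, 24, 24]
Total comparisons: 6

The merged array is [3, 5, 9, 10, 19, 22, 24, 24], requiring 6 comparisons. The merge step runs in O(n) time where n is the total number of elements.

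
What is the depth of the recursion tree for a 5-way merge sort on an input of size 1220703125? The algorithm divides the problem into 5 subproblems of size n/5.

For divide and conquer with division factor 5:

Problem sizes at each level:
Level 0: 1220703125
Level 1: 244140625
Level 2: 48828125
Level 3: 9765625
Level 4: 1953125
Level 5: 390625
Level 6: 78125
Level 7: 15625
Level 8: 3125
Level 9: 625
Level 10: 125
Level 11: 25
Level 12: 5
Level 13: 1

The root is level 0 and the size-1 base case is level 13 (the tree spans levels 0 through 13, i.e. 14 levels counting the root), so the depth is the number of divisions: log_5(1220703125) = 13

The recursion tree depth is log_5(1220703125) = 13. At each level, the problem size is divided by 5, so it takes 13 divisions to reduce to a base case of size 1. The algorithm makes 5 recursive calls at each level.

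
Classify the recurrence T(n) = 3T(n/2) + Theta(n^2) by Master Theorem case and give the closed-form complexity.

Master Theorem for T(n) = 3T(n/2) + O(n^2):

a = 3, b = 2, c = 2
log_b(a) = log_2(3) = 1.5850

Case 3: c = 2 > log_2(3) = 1.5850
T(n) = O(n^2) = O(n^2)

For T(n) = 3T(n/2) + O(n^2): log_2(3) = 1.5850. This is Case 3 of the Master Theorem (c > log_b(a), work dominated by root), giving O(n^2).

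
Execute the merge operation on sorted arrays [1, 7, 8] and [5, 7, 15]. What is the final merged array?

Merging process:

Compare 1 vs 5: take 1 from left. Merged: [1]
Compare 7 vs 5: take 5 from right. Merged: [1, 5]
Compare 7 vs 7: take 7 from left. Merged: [1, 5, 7]
Compare 8 vs 7: take 7 from right. Merged: [1, 5, 7, 7]
Compare 8 vs 15: take 8 from left. Merged: [1, 5, 7, 7, 8]
Append remaining from right: [15]. Merged: [1, 5, 7, 7, 8, 15]

Final merged array: [1, 5, 7, 7, 8, 15]
Total comparisons: 5

The merged array is [1, 5, 7, 7, 8, 15], requiring 5 comparisons. The merge step runs in O(n) time where n is the total number of elements.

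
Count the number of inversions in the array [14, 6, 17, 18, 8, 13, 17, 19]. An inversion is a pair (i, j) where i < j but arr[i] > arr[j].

Finding inversions in [14, 6, 17, 18, 8, 13, 17, 19]:

(0, 1): arr[0]=14 > arr[1]=6
(0, 4): arr[0]=14 > arr[4]=8
(0, 5): arr[0]=14 > arr[5]=13
(2, 4): arr[2]=17 > arr[4]=8
(2, 5): arr[2]=17 > arr[5]=13
(3, 4): arr[3]=18 > arr[4]=8
(3, 5): arr[3]=18 > arr[5]=13
(3, 6): arr[3]=18 > arr[6]=17

Total inversions: 8

The array has 8 inversion(s): (0,1), (0,4), (0,5), (2,4), (2,5), (3,4), (3,5), (3,6). Each pair (i,j) satisfies i < j and arr[i] > arr[j].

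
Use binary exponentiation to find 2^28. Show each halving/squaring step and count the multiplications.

Computing 2^28 by squaring (build up from 2^1; each line after the first costs one multiplication):

2^1 = 2
2^2 = (2^1)^2 = 2^2 = 4
2^3 = 2 * 2^2 = 2 * 4 = 8
2^6 = (2^3)^2 = 8^2 = 64
2^7 = 2 * 2^6 = 2 * 64 = 128
2^14 = (2^7)^2 = 128^2 = 16384
2^28 = (2^14)^2 = 16384^2 = 268435456

Result: 268435456
Multiplications needed: 6 (6 lines after 2^1)

2^28 = 268435456. Using exponentiation by squaring, this requires 6 multiplications. The key idea: if the exponent is even, square the half-power; if odd, multiply by the base once.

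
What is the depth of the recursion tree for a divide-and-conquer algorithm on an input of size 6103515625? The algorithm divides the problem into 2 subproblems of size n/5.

For divide and conquer with division factor 5:

Problem sizes at each level:
Level 0: 6103515625
Level 1: 1220703125
Level 2: 244140625
Level 3: 48828125
Level 4: 9765625
Level 5: 1953125
Level 6: 390625
Level 7: 78125
Level 8: 15625
Level 9: 3125
Level 10: 625
Level 11: 125
Level 12: 25
Level 13: 5
Level 14: 1

The root is level 0 and the size-1 base case is level 14 (the tree spans levels 0 through 14, i.e. 15 levels counting the root), so the depth is the number of divisions: log_5(6103515625) = 14

The recursion tree depth is log_5(6103515625) = 14. At each level, the problem size is divided by 5, so it takes 14 divisions to reduce to a base case of size 1. The algorithm makes 2 recursive calls at each level.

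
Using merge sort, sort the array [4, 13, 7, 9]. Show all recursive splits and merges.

Merge sort trace:

Split: [4, 13, 7, 9] -> [4, 13] and [7, 9]
  Split: [4, 13] -> [4] and [13]
  Merge: [4] + [13] -> [4, 13]
  Split: [7, 9] -> [7] and [9]
  Merge: [7] + [9] -> [7, 9]
Merge: [4, 13] + [7, 9] -> [4, 7, 9, 13]

Final sorted array: [4, 7, 9, 13]

The merge sort proceeds by recursively splitting the array and merging sorted halves.
After all merges, the sorted array is [4, 7, 9, 13].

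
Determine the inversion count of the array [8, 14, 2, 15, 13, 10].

Finding inversions in [8, 14, 2, 15, 13, 10]:

(0, 2): arr[0]=8 > arr[2]=2
(1, 2): arr[1]=14 > arr[2]=2
(1, 4): arr[1]=14 > arr[4]=13
(1, 5): arr[1]=14 > arr[5]=10
(3, 4): arr[3]=15 > arr[4]=13
(3, 5): arr[3]=15 > arr[5]=10
(4, 5): arr[4]=13 > arr[5]=10

Total inversions: 7

The array has 7 inversion(s): (0,2), (1,2), (1,4), (1,5), (3,4), (3,5), (4,5). Each pair (i,j) satisfies i < j and arr[i] > arr[j].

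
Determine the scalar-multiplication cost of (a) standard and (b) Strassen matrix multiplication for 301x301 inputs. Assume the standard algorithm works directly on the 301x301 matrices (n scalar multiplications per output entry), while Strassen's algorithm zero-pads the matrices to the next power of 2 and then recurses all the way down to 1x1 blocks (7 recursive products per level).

Matrix multiplication for 301x301 matrices:

Strassen's algorithm requires power-of-2 dimensions. Pad 301x301 to 512x512 (next power of 2).

Standard algorithm: 301^3 = 27270901 multiplications
Strassen's algorithm: 7^(log2(512)) = 7^9 = 40353607 multiplications
Difference: 27270901 - 40353607 = -13082706 (Strassen uses MORE here due to padding overhead — for small or just-over-power-of-2 n, padding can outweigh the per-level savings)

Standard: 27270901 multiplications (301^3). Strassen: 40353607 multiplications (7^9, after padding to 512x512). Strassen reduces 8 recursive multiplications to 7 at each level.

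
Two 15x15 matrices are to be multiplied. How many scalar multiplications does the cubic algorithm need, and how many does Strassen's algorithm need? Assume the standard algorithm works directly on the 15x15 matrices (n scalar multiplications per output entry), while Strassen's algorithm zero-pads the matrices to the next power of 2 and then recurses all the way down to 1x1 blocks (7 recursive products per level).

Matrix multiplication for 15x15 matrices:

Strassen's algorithm requires power-of-2 dimensions. Pad 15x15 to 16x16 (next power of 2).

Standard algorithm: 15^3 = 3375 multiplications
Strassen's algorithm: 7^(log2(16)) = 7^4 = 2401 multiplications
Savings: 3375 - 2401 = 974 multiplications

Standard: 3375 multiplications (15^3). Strassen: 2401 multiplications (7^4, after padding to 16x16). Strassen reduces 8 recursive multiplications to 7 at each level.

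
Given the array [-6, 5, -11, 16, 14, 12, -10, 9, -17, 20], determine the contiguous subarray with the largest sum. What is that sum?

Using Kadane's algorithm on [-6, 5, -11, 16, 14, 12, -10, 9, -17, 20]:

Scanning through the array:
Position 1 (value 5): max_ending_here = 5, max_so_far = 5
Position 2 (value -11): max_ending_here = -6, max_so_far = 5
Position 3 (value 16): max_ending_here = 16, max_so_far = 16
Position 4 (value 14): max_ending_here = 30, max_so_far = 30
Position 5 (value 12): max_ending_here = 42, max_so_far = 42
Position 6 (value -10): max_ending_here = 32, max_so_far = 42
Position 7 (value 9): max_ending_here = 41, max_so_far = 42
Position 8 (value -17): max_ending_here = 24, max_so_far = 42
Position 9 (value 20): max_ending_here = 44, max_so_far = 44

Maximum subarray: [16, 14, 12, -10, 9, -17, 20]
Maximum sum: 44

The maximum subarray is [16, 14, 12, -10, 9, -17, 20] with sum 44. This subarray runs from index 3 to index 9.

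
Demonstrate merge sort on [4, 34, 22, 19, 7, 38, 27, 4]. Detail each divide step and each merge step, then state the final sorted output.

Merge sort trace:

Split: [4, 34, 22, 19, 7, 38, 27, 4] -> [4, 34, 22, 19] and [7, 38, 27, 4]
  Split: [4, 34, 22, 19] -> [4, 34] and [22, 19]
    Split: [4, 34] -> [4] and [34]
    Merge: [4] + [34] -> [4, 34]
    Split: [22, 19] -> [22] and [19]
    Merge: [22] + [19] -> [19, 22]
  Merge: [4, 34] + [19, 22] -> [4, 19, 22, 34]
  Split: [7, 38, 27, 4] -> [7, 38] and [27, 4]
    Split: [7, 38] -> [7] and [38]
    Merge: [7] + [38] -> [7, 38]
    Split: [27, 4] -> [27] and [4]
    Merge: [27] + [4] -> [4, 27]
  Merge: [7, 38] + [4, 27] -> [4, 7, 27, 38]
Merge: [4, 19, 22, 34] + [4, 7, 27, 38] -> [4, 4, 7, 19, 22, 27, 34, 38]

Final sorted array: [4, 4, 7, 19, 22, 27, 34, 38]

The merge sort proceeds by recursively splitting the array and merging sorted halves.
After all merges, the sorted array is [4, 4, 7, 19, 22, 27, 34, 38].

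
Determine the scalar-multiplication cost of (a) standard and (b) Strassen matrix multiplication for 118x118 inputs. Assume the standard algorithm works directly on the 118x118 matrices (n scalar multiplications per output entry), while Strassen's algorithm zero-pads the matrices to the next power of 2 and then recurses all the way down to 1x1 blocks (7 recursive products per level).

Matrix multiplication for 118x118 matrices:

Strassen's algorithm requires power-of-2 dimensions. Pad 118x118 to 128x128 (next power of 2).

Standard algorithm: 118^3 = 1643032 multiplications
Strassen's algorithm: 7^(log2(128)) = 7^7 = 823543 multiplications
Savings: 1643032 - 823543 = 819489 multiplications

Standard: 1643032 multiplications (118^3). Strassen: 823543 multiplications (7^7, after padding to 128x128). Strassen reduces 8 recursive multiplications to 7 at each level.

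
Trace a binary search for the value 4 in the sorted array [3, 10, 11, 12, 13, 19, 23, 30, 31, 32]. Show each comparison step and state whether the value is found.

Binary search for 4 in [3, 10, 11, 12, 13, 19, 23, 30, 31, 32]:

lo=0, hi=9, mid=4, arr[mid]=13 -> 13 > 4, search left half
lo=0, hi=3, mid=1, arr[mid]=10 -> 10 > 4, search left half
lo=0, hi=0, mid=0, arr[mid]=3 -> 3 < 4, search right half
lo=1 > hi=0, target 4 not found

Binary search determines that 4 is not in the array after 3 comparisons. The search space was exhausted without finding the target.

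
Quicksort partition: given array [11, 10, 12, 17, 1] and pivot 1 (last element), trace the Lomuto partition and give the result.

Lomuto partition with pivot = 1:

Initial array: [11, 10, 12, 17, 1]

arr[0]=11 > 1: no swap
arr[1]=10 > 1: no swap
arr[2]=12 > 1: no swap
arr[3]=17 > 1: no swap

Place pivot at position 0: [1, 10, 12, 17, 11]
Pivot position: 0

After partitioning with pivot 1, the array becomes [1, 10, 12, 17, 11]. The pivot is placed at index 0. All elements to the left of the pivot are <= 1, and all elements to the right are > 1.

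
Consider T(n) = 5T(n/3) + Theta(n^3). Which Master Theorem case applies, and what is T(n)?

Master Theorem for T(n) = 5T(n/3) + O(n^3):

a = 5, b = 3, c = 3
log_b(a) = log_3(5) = 1.4650

Case 3: c = 3 > log_3(5) = 1.4650
T(n) = O(n^3) = O(n^3)

For T(n) = 5T(n/3) + O(n^3): log_3(5) = 1.4650. This is Case 3 of the Master Theorem (c > log_b(a), work dominated by root), giving O(n^3).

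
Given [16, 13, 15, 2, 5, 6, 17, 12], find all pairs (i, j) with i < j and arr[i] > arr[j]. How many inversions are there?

Finding inversions in [16, 13, 15, 2, 5, 6, 17, 12]:

(0, 1): arr[0]=16 > arr[1]=13
(0, 2): arr[0]=16 > arr[2]=15
(0, 3): arr[0]=16 > arr[3]=2
(0, 4): arr[0]=16 > arr[4]=5
(0, 5): arr[0]=16 > arr[5]=6
(0, 7): arr[0]=16 > arr[7]=12
(1, 3): arr[1]=13 > arr[3]=2
(1, 4): arr[1]=13 > arr[4]=5
(1, 5): arr[1]=13 > arr[5]=6
(1, 7): arr[1]=13 > arr[7]=12
(2, 3): arr[2]=15 > arr[3]=2
(2, 4): arr[2]=15 > arr[4]=5
(2, 5): arr[2]=15 > arr[5]=6
(2, 7): arr[2]=15 > arr[7]=12
(6, 7): arr[6]=17 > arr[7]=12

Total inversions: 15

The array has 15 inversion(s): (0,1), (0,2), (0,3), (0,4), (0,5), (0,7), (1,3), (1,4), (1,5), (1,7), (2,3), (2,4), (2,5), (2,7), (6,7). Each pair (i,j) satisfies i < j and arr[i] > arr[j].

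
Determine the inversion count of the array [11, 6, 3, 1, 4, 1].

Finding inversions in [11, 6, 3, 1, 4, 1]:

(0, 1): arr[0]=11 > arr[1]=6
(0, 2): arr[0]=11 > arr[2]=3
(0, 3): arr[0]=11 > arr[3]=1
(0, 4): arr[0]=11 > arr[4]=4
(0, 5): arr[0]=11 > arr[5]=1
(1, 2): arr[1]=6 > arr[2]=3
(1, 3): arr[1]=6 > arr[3]=1
(1, 4): arr[1]=6 > arr[4]=4
(1, 5): arr[1]=6 > arr[5]=1
(2, 3): arr[2]=3 > arr[3]=1
(2, 5): arr[2]=3 > arr[5]=1
(4, 5): arr[4]=4 > arr[5]=1

Total inversions: 12

The array has 12 inversion(s): (0,1), (0,2), (0,3), (0,4), (0,5), (1,2), (1,3), (1,4), (1,5), (2,3), (2,5), (4,5). Each pair (i,j) satisfies i < j and arr[i] > arr[j].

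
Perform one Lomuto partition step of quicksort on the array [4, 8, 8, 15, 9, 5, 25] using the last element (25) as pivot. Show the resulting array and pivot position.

Lomuto partition with pivot = 25:

Initial array: [4, 8, 8, 15, 9, 5, 25]

arr[0]=4 <= 25: swap with position 0, array becomes [4, 8, 8, 15, 9, 5, 25]
arr[1]=8 <= 25: swap with position 1, array becomes [4, 8, 8, 15, 9, 5, 25]
arr[2]=8 <= 25: swap with position 2, array becomes [4, 8, 8, 15, 9, 5, 25]
arr[3]=15 <= 25: swap with position 3, array becomes [4, 8, 8, 15, 9, 5, 25]
arr[4]=9 <= 25: swap with position 4, array becomes [4, 8, 8, 15, 9, 5, 25]
arr[5]=5 <= 25: swap with position 5, array becomes [4, 8, 8, 15, 9, 5, 25]

Place pivot at position 6: [4, 8, 8, 15, 9, 5, 25]
Pivot position: 6

After partitioning with pivot 25, the array becomes [4, 8, 8, 15, 9, 5, 25]. The pivot is placed at index 6. All elements to the left of the pivot are <= 25, and all elements to the right are > 25.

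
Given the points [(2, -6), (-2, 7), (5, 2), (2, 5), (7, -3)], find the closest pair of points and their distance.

Computing all pairwise distances among 5 points:

d((2, -6), (-2, 7)) = 13.6015
d((2, -6), (5, 2)) = 8.544
d((2, -6), (2, 5)) = 11.0
d((2, -6), (7, -3)) = 5.831
d((-2, 7), (5, 2)) = 8.6023
d((-2, 7), (2, 5)) = 4.4721
d((-2, 7), (7, -3)) = 13.4536
d((5, 2), (2, 5)) = 4.2426 <-- minimum
d((5, 2), (7, -3)) = 5.3852
d((2, 5), (7, -3)) = 9.434

Closest pair: (5, 2) and (2, 5) with distance 4.2426

The closest pair is (5, 2) and (2, 5) with Euclidean distance 4.2426. For 5 points, brute-force pairwise comparison is shown above. For large n, the divide-and-conquer algorithm (sort by x, recurse on halves, check the dividing strip) achieves O(n log n).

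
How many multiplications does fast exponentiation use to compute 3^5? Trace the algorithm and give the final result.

Computing 3^5 by squaring (build up from 3^1; each line after the first costs one multiplication):

3^1 = 3
3^2 = (3^1)^2 = 3^2 = 9
3^4 = (3^2)^2 = 9^2 = 81
3^5 = 3 * 3^4 = 3 * 81 = 243

Result: 243
Multiplications needed: 3 (3 lines after 3^1)

3^5 = 243. Using exponentiation by squaring, this requires 3 multiplications. The key idea: if the exponent is even, square the half-power; if odd, multiply by the base once.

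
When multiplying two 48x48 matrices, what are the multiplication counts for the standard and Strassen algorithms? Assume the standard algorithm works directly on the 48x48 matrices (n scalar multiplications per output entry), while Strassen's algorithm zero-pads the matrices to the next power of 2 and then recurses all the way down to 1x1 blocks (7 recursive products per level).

Matrix multiplication for 48x48 matrices:

Strassen's algorithm requires power-of-2 dimensions. Pad 48x48 to 64x64 (next power of 2).

Standard algorithm: 48^3 = 110592 multiplications
Strassen's algorithm: 7^(log2(64)) = 7^6 = 117649 multiplications
Difference: 110592 - 117649 = -7057 (Strassen uses MORE here due to padding overhead — for small or just-over-power-of-2 n, padding can outweigh the per-level savings)

Standard: 110592 multiplications (48^3). Strassen: 117649 multiplications (7^6, after padding to 64x64). Strassen reduces 8 recursive multiplications to 7 at each level.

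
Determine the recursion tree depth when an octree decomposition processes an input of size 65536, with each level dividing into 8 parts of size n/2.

For divide and conquer with division factor 2:

Problem sizes at each level:
Level 0: 65536
Level 1: 32768
Level 2: 16384
Level 3: 8192
Level 4: 4096
Level 5: 2048
Level 6: 1024
Level 7: 512
Level 8: 256
Level 9: 128
Level 10: 64
Level 11: 32
Level 12: 16
Level 13: 8
Level 14: 4
Level 15: 2
Level 16: 1

The root is level 0 and the size-1 base case is level 16 (the tree spans levels 0 through 16, i.e. 17 levels counting the root), so the depth is the number of divisions: log_2(65536) = 16

The recursion tree depth is log_2(65536) = 16. At each level, the problem size is divided by 2, so it takes 16 divisions to reduce to a base case of size 1. The algorithm makes 8 recursive calls at each level.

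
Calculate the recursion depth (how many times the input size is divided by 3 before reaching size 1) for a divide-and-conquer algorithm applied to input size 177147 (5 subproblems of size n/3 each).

For divide and conquer with division factor 3:

Problem sizes at each level:
Level 0: 177147
Level 1: 59049
Level 2: 19683
Level 3: 6561
Level 4: 2187
Level 5: 729
Level 6: 243
Level 7: 81
Level 8: 27
Level 9: 9
Level 10: 3
Level 11: 1

The root is level 0 and the size-1 base case is level 11 (the tree spans levels 0 through 11, i.e. 12 levels counting the root), so the depth is the number of divisions: log_3(177147) = 11

The recursion tree depth is log_3(177147) = 11. At each level, the problem size is divided by 3, so it takes 11 divisions to reduce to a base case of size 1. The algorithm makes 5 recursive calls at each level.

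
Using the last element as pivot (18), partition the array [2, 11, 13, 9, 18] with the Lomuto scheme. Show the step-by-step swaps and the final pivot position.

Lomuto partition with pivot = 18:

Initial array: [2, 11, 13, 9, 18]

arr[0]=2 <= 18: swap with position 0, array becomes [2, 11, 13, 9, 18]
arr[1]=11 <= 18: swap with position 1, array becomes [2, 11, 13, 9, 18]
arr[2]=13 <= 18: swap with position 2, array becomes [2, 11, 13, 9, 18]
arr[3]=9 <= 18: swap with position 3, array becomes [2, 11, 13, 9, 18]

Place pivot at position 4: [2, 11, 13, 9, 18]
Pivot position: 4

After partitioning with pivot 18, the array becomes [2, 11, 13, 9, 18]. The pivot is placed at index 4. All elements to the left of the pivot are <= 18, and all elements to the right are > 18.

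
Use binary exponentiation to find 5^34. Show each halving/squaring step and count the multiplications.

Computing 5^34 by squaring (build up from 5^1; each line after the first costs one multiplication):

5^1 = 5
5^2 = (5^1)^2 = 5^2 = 25
5^4 = (5^2)^2 = 25^2 = 625
5^8 = (5^4)^2 = 625^2 = 390625
5^16 = (5^8)^2 = 390625^2 = 152587890625
5^17 = 5 * 5^16 = 5 * 152587890625 = 762939453125
5^34 = (5^17)^2 = 762939453125^2 = 582076609134674072265625

Result: 582076609134674072265625
Multiplications needed: 6 (6 lines after 5^1)

5^34 = 582076609134674072265625. Using exponentiation by squaring, this requires 6 multiplications. The key idea: if the exponent is even, square the half-power; if odd, multiply by the base once.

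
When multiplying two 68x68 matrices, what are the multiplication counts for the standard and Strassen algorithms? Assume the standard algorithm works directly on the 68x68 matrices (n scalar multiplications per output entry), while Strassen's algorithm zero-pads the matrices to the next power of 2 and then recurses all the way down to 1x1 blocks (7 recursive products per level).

Matrix multiplication for 68x68 matrices:

Strassen's algorithm requires power-of-2 dimensions. Pad 68x68 to 128x128 (next power of 2).

Standard algorithm: 68^3 = 314432 multiplications
Strassen's algorithm: 7^(log2(128)) = 7^7 = 823543 multiplications
Difference: 314432 - 823543 = -509111 (Strassen uses MORE here due to padding overhead — for small or just-over-power-of-2 n, padding can outweigh the per-level savings)

Standard: 314432 multiplications (68^3). Strassen: 823543 multiplications (7^7, after padding to 128x128). Strassen reduces 8 recursive multiplications to 7 at each level.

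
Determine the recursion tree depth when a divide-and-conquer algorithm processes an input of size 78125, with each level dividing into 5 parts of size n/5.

For divide and conquer with division factor 5:

Problem sizes at each level:
Level 0: 78125
Level 1: 15625
Level 2: 3125
Level 3: 625
Level 4: 125
Level 5: 25
Level 6: 5
Level 7: 1

The root is level 0 and the size-1 base case is level 7 (the tree spans levels 0 through 7, i.e. 8 levels counting the root), so the depth is the number of divisions: log_5(78125) = 7

The recursion tree depth is log_5(78125) = 7. At each level, the problem size is divided by 5, so it takes 7 divisions to reduce to a base case of size 1. The algorithm makes 5 recursive calls at each level.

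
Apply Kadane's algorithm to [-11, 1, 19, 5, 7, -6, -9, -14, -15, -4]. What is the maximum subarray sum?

Using Kadane's algorithm on [-11, 1, 19, 5, 7, -6, -9, -14, -15, -4]:

Scanning through the array:
Position 1 (value 1): max_ending_here = 1, max_so_far = 1
Position 2 (value 19): max_ending_here = 20, max_so_far = 20
Position 3 (value 5): max_ending_here = 25, max_so_far = 25
Position 4 (value 7): max_ending_here = 32, max_so_far = 32
Position 5 (value -6): max_ending_here = 26, max_so_far = 32
Position 6 (value -9): max_ending_here = 17, max_so_far = 32
Position 7 (value -14): max_ending_here = 3, max_so_far = 32
Position 8 (value -15): max_ending_here = -12, max_so_far = 32
Position 9 (value -4): max_ending_here = -4, max_so_far = 32

Maximum subarray: [1, 19, 5, 7]
Maximum sum: 32

The maximum subarray is [1, 19, 5, 7] with sum 32. This subarray runs from index 1 to index 4.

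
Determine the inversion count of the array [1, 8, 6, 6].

Finding inversions in [1, 8, 6, 6]:

(1, 2): arr[1]=8 > arr[2]=6
(1, 3): arr[1]=8 > arr[3]=6

Total inversions: 2

The array has 2 inversion(s): (1,2), (1,3). Each pair (i,j) satisfies i < j and arr[i] > arr[j].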